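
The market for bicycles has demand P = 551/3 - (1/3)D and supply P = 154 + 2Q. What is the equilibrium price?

P* = 1256/7

Set the two price expressions equal: 551/3 - (1/3)Q = 154 + 2Q.
89/3 = (7/3)Q, so Q* = 89/7.
P* = 551/3 − (1/3)(89/7) = 1256/7.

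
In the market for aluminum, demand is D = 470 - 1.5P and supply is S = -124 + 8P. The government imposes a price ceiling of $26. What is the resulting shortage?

Equilibrium price would be P* = 1188/19, so the ceiling at 26 binds.
At P = 26: D = 470 − 1.5(26) = 431, S = -124 + 8(26) = 84.
Shortage = 431 − 84 = 347.

Shortage = 347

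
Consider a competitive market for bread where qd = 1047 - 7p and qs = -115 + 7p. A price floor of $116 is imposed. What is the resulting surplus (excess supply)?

Surplus = 462

Equilibrium price would be p* = 83, so the floor at 116 binds.
At p = 116: qd = 235, qs = 697.
Surplus = 697 − 235 = 462.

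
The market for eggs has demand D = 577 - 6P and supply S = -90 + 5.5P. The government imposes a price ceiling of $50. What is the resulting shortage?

Equilibrium price would be P* = 58, so the ceiling at 50 binds.
At P = 50: D = 577 − 6(50) = 277, S = -90 + 5.5(50) = 185.
Shortage = 277 − 185 = 92.

Shortage = 92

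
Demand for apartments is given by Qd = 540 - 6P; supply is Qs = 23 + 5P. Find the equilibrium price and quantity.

Set Qd = Qs: 540 - 6P = 23 + 5P.
517 = 11P, so P* = 47.
Q* = 540 − 6(47) = 258.

P* = 47, Q* = 258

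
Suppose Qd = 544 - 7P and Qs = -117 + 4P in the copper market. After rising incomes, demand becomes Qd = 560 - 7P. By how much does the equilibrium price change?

Original equilibrium: P* = 661/11, Q* = 1357/11.
New equilibrium: 560 - 7P = -117 + 4P, so 677 = 11P and P' = 677/11; Q' = 560 − 7(677/11) = 1421/11.
Change in price: 677/11 − 661/11 = 16/11.

ΔP = 16/11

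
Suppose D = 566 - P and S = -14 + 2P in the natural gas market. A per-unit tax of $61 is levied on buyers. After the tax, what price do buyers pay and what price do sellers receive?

Buyers pay $234, sellers receive $173

Pre-tax equilibrium: P* = 580/3, Q* = 1118/3.
Tax on buyers shifts demand to D = 566 − 1(P + 61) = 505 - P.
505 - P = -14 + 2P gives seller price Ps = 173; buyers pay Pb = 173 + 61 = 234.
New quantity: Q = 566 − 1(234) = 332.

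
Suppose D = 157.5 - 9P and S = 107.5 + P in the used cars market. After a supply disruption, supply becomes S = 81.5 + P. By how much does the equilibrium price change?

ΔP = 2.6

Original equilibrium: P* = 5, Q* = 112.5.
New equilibrium: 157.5 - 9P = 81.5 + P, so 76 = 10P and P' = 7.6; Q' = 157.5 − 9(7.6) = 89.1.
Change in price: 7.6 − 5 = 2.6.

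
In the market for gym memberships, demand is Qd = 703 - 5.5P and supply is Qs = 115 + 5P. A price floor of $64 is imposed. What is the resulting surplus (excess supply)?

Surplus = 84

Equilibrium price would be P* = 56, so the floor at 64 binds.
At P = 64: Qd = 351, Qs = 435.
Surplus = 435 − 351 = 84.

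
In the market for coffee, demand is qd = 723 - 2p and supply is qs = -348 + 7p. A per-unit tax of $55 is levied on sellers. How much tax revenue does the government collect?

Pre-tax equilibrium: p* = 119, q* = 485.
Tax on sellers shifts supply to qs = -348 + 7(p − 55) = -733 + 7p.
723 - 2p = -733 + 7p gives buyer price pb = 1456/9; sellers receive ps = 1456/9 − 55 = 961/9.
New quantity: q = 723 − 2(1456/9) = 3595/9.
Revenue = 55 × 3595/9 = 197725/9.

Tax revenue = 197725/9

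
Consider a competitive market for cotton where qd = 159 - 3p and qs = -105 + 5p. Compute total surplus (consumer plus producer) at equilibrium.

Equilibrium: 159 - 3p = -105 + 5p gives p* = 33, q* = 60.
Demand choke price: p = 53; supply starts at p = 21.
CS = ½(53 − 33)(60) = 600; PS = ½(33 − 21)(60) = 360.

Total surplus = 960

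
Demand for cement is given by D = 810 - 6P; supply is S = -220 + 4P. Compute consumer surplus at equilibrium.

Consumer surplus = 3072

Equilibrium: 810 - 6P = -220 + 4P gives P* = 103, Q* = 192.
Demand choke price (D = 0): P = 135.
CS = ½(135 − 103)(192) = 3072.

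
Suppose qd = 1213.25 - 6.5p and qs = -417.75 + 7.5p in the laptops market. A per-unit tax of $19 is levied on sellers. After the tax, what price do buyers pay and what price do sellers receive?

Buyers pay 3547/28, sellers receive 3015/28

Pre-tax equilibrium: p* = 116.5, q* = 456.
Tax on sellers shifts supply to qs = -417.75 + 7.5(p − 19) = -560.25 + 7.5p.
1213.25 - 6.5p = -560.25 + 7.5p gives buyer price pb = 3547/28; sellers receive ps = 3547/28 − 19 = 3015/28.
New quantity: q = 1213.25 − 6.5(3547/28) = 21831/56.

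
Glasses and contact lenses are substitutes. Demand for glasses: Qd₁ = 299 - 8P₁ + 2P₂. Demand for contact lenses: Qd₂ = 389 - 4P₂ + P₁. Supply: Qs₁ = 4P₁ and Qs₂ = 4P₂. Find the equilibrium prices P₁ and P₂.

Market 1: 299 - 8P₁ + 2P₂ = 4P₁ → 12P₁ - 2P₂ = 299.
Market 2: 8P₂ - P₁ = 389.
Eliminating P₂: 8×(1) + 2×(2) gives 94P₁ = 3170, so P₁ = 1585/47.
Back-substitute into (2): P₂ = (389 + 1×1585/47) / 8 = 4967/94.

P₁ = 1585/47, P₂ = 4967/94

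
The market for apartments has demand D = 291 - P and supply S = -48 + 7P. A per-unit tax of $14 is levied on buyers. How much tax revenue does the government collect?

Pre-tax equilibrium: P* = 42.375, Q* = 248.625.
Tax on buyers shifts demand to D = 291 − 1(P + 14) = 277 - P.
277 - P = -48 + 7P gives seller price Ps = 40.625; buyers pay Pb = 40.625 + 14 = 54.625.
New quantity: Q = 291 − 1(54.625) = 236.375.
Revenue = 14 × 236.375 = 3309.25.

Tax revenue = 3309.25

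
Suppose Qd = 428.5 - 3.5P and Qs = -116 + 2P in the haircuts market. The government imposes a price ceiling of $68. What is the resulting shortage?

Shortage = 170.5

Equilibrium price would be P* = 99, so the ceiling at 68 binds.
At P = 68: Qd = 428.5 − 3.5(68) = 190.5, Qs = -116 + 2(68) = 20.
Shortage = 190.5 − 20 = 170.5.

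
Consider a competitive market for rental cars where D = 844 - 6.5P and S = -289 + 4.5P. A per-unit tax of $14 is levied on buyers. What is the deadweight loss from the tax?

Pre-tax equilibrium: P* = 103, Q* = 174.5.
Tax on buyers shifts demand to D = 844 − 6.5(P + 14) = 753 - 6.5P.
753 - 6.5P = -289 + 4.5P gives seller price Ps = 1042/11; buyers pay Pb = 1042/11 + 14 = 1196/11.
New quantity: Q = 844 − 6.5(1196/11) = 1510/11.
DWL = ½ × 14 × (174.5 − 1510/11) = 5733/22.

Deadweight loss = 5733/22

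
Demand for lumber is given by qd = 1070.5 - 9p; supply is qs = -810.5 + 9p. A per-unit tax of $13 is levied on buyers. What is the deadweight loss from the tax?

Deadweight loss = 380.25

Pre-tax equilibrium: p* = 104.5, q* = 130.
Tax on buyers shifts demand to qd = 1070.5 − 9(p + 13) = 953.5 - 9p.
953.5 - 9p = -810.5 + 9p gives seller price ps = 98; buyers pay pb = 98 + 13 = 111.
New quantity: q = 1070.5 − 9(111) = 71.5.
DWL = ½ × 13 × (130 − 71.5) = 380.25.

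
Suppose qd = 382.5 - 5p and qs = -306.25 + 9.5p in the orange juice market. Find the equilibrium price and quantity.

p* = 47.5, q* = 145

Set qd = qs: 382.5 - 5p = -306.25 + 9.5p.
688.75 = 14.5p, so p* = 47.5.
q* = 382.5 − 5(47.5) = 145.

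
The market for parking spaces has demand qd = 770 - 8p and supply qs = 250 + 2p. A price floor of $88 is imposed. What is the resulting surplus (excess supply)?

Equilibrium price would be p* = 52, so the floor at 88 binds.
At p = 88: qd = 66, qs = 426.
Surplus = 426 − 66 = 360.

Surplus = 360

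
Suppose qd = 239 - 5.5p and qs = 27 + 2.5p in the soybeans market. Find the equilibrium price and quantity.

Set qd = qs: 239 - 5.5p = 27 + 2.5p.
212 = 8p, so p* = 26.5.
q* = 239 − 5.5(26.5) = 93.25.

p* = 26.5, q* = 93.25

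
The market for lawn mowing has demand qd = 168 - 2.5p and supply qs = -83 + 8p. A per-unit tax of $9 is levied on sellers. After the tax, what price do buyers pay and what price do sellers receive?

Pre-tax equilibrium: p* = 502/21, q* = 2273/21.
Tax on sellers shifts supply to qs = -83 + 8(p − 9) = -155 + 8p.
168 - 2.5p = -155 + 8p gives buyer price pb = 646/21; sellers receive ps = 646/21 − 9 = 457/21.
New quantity: q = 168 − 2.5(646/21) = 1913/21.

Buyers pay 646/21, sellers receive 457/21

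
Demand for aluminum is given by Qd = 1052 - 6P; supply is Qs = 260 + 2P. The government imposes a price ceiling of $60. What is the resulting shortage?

Shortage = 312

Equilibrium price would be P* = 99, so the ceiling at 60 binds.
At P = 60: Qd = 1052 − 6(60) = 692, Qs = 260 + 2(60) = 380.
Shortage = 692 − 380 = 312.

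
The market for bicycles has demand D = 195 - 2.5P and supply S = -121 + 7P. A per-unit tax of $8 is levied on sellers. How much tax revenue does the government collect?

Tax revenue = 14760/19

Pre-tax equilibrium: P* = 632/19, Q* = 2125/19.
Tax on sellers shifts supply to S = -121 + 7(P − 8) = -177 + 7P.
195 - 2.5P = -177 + 7P gives buyer price Pb = 744/19; sellers receive Ps = 744/19 − 8 = 592/19.
New quantity: Q = 195 − 2.5(744/19) = 1845/19.
Revenue = 8 × 1845/19 = 14760/19.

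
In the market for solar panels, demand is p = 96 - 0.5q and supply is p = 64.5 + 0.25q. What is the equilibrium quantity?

q* = 42

Set the two price expressions equal: 96 - 0.5q = 64.5 + 0.25q.
31.5 = 0.75q, so q* = 42.
p* = 96 − (0.5)(42) = 75.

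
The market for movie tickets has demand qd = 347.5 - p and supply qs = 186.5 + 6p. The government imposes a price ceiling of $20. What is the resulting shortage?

Shortage = 21

Equilibrium price would be p* = 23, so the ceiling at 20 binds.
At p = 20: qd = 347.5 − 1(20) = 327.5, qs = 186.5 + 6(20) = 306.5.
Shortage = 327.5 − 306.5 = 21.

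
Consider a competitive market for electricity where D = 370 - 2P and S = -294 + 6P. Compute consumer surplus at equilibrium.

Consumer surplus = 10404

Equilibrium: 370 - 2P = -294 + 6P gives P* = 83, Q* = 204.
Demand choke price (D = 0): P = 185.
CS = ½(185 − 83)(204) = 10404.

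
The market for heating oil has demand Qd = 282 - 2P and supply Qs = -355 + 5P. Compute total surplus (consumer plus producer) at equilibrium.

Equilibrium: 282 - 2P = -355 + 5P gives P* = 91, Q* = 100.
Demand choke price: P = 141; supply starts at P = 71.
CS = ½(141 − 91)(100) = 2500; PS = ½(91 − 71)(100) = 1000.

Total surplus = 3500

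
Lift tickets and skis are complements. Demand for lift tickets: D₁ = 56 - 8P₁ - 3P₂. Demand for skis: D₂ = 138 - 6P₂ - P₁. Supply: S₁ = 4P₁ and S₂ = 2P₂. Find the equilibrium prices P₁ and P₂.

Market 1: 56 - 8P₁ - 3P₂ = 4P₁ → 12P₁ + 3P₂ = 56.
Market 2: 8P₂ + P₁ = 138.
Eliminating P₂: 8×(1) − 3×(2) gives 93P₁ = 34, so P₁ = 34/93.
Back-substitute into (2): P₂ = (138 − 1×34/93) / 8 = 1600/93.

P₁ = 34/93, P₂ = 1600/93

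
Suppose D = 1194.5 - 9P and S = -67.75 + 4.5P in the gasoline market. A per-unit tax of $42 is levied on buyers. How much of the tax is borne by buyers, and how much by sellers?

Buyers bear $14, sellers bear $28

Pre-tax equilibrium: P* = 93.5, Q* = 353.
Tax on buyers shifts demand to D = 1194.5 − 9(P + 42) = 816.5 - 9P.
816.5 - 9P = -67.75 + 4.5P gives seller price Ps = 65.5; buyers pay Pb = 65.5 + 42 = 107.5.
New quantity: Q = 1194.5 − 9(107.5) = 227.
Buyer burden = 107.5 − 93.5 = 14; seller burden = 93.5 − 65.5 = 28.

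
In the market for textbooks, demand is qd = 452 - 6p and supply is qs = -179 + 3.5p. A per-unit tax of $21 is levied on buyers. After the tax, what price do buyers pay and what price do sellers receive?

Buyers pay 1409/19, sellers receive 1010/19

Pre-tax equilibrium: p* = 1262/19, q* = 1016/19.
Tax on buyers shifts demand to qd = 452 − 6(p + 21) = 326 - 6p.
326 - 6p = -179 + 3.5p gives seller price ps = 1010/19; buyers pay pb = 1010/19 + 21 = 1409/19.
New quantity: q = 452 − 6(1409/19) = 134/19.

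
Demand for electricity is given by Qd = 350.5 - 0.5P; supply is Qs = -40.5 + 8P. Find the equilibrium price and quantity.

Set Qd = Qs: 350.5 - 0.5P = -40.5 + 8P.
391 = 8.5P, so P* = 46.
Q* = 350.5 − 0.5(46) = 327.5.

P* = 46, Q* = 327.5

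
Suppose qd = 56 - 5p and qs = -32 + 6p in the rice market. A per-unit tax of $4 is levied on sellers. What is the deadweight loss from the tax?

Pre-tax equilibrium: p* = 8, q* = 16.
Tax on sellers shifts supply to qs = -32 + 6(p − 4) = -56 + 6p.
56 - 5p = -56 + 6p gives buyer price pb = 112/11; sellers receive ps = 112/11 − 4 = 68/11.
New quantity: q = 56 − 5(112/11) = 56/11.
DWL = ½ × 4 × (16 − 56/11) = 240/11.

Deadweight loss = 240/11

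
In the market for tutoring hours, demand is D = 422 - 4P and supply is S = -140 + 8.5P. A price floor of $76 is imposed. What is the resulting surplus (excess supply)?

Surplus = 388

Equilibrium price would be P* = 44.96, so the floor at 76 binds.
At P = 76: D = 118, S = 506.
Surplus = 506 − 118 = 388.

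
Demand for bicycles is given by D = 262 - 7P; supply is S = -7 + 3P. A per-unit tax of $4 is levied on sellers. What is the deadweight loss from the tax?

Pre-tax equilibrium: P* = 26.9, Q* = 73.7.
Tax on sellers shifts supply to S = -7 + 3(P − 4) = -19 + 3P.
262 - 7P = -19 + 3P gives buyer price Pb = 28.1; sellers receive Ps = 28.1 − 4 = 24.1.
New quantity: Q = 262 − 7(28.1) = 65.3.
DWL = ½ × 4 × (73.7 − 65.3) = 16.8.

Deadweight loss = 16.8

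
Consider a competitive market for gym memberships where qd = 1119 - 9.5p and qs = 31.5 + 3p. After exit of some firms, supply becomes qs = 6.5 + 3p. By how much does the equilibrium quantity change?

Δq = -19

Original equilibrium: p* = 87, q* = 292.5.
New equilibrium: 1119 - 9.5p = 6.5 + 3p, so 1112.5 = 12.5p and p' = 89; q' = 1119 − 9.5(89) = 273.5.
Change in quantity: 273.5 − 292.5 = -19.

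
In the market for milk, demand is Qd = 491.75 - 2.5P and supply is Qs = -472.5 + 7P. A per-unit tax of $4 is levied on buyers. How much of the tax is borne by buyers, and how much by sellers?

Pre-tax equilibrium: P* = 101.5, Q* = 238.
Tax on buyers shifts demand to Qd = 491.75 − 2.5(P + 4) = 481.75 - 2.5P.
481.75 - 2.5P = -472.5 + 7P gives seller price Ps = 3817/38; buyers pay Pb = 3817/38 + 4 = 3969/38.
New quantity: Q = 491.75 − 2.5(3969/38) = 4382/19.
Buyer burden = 3969/38 − 101.5 = 56/19; seller burden = 101.5 − 3817/38 = 20/19.

Buyers bear 56/19, sellers bear 20/19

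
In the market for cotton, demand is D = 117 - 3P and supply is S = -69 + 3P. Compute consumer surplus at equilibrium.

Equilibrium: 117 - 3P = -69 + 3P gives P* = 31, Q* = 24.
Demand choke price (D = 0): P = 39.
CS = ½(39 − 31)(24) = 96.

Consumer surplus = 96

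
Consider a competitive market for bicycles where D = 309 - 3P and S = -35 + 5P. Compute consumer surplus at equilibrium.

Equilibrium: 309 - 3P = -35 + 5P gives P* = 43, Q* = 180.
Demand choke price (D = 0): P = 103.
CS = ½(103 − 43)(180) = 5400.

Consumer surplus = 5400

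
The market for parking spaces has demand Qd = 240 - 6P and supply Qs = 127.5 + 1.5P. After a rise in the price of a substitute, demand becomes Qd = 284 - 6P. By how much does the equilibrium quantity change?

ΔQ = 8.8

Original equilibrium: P* = 15, Q* = 150.
New equilibrium: 284 - 6P = 127.5 + 1.5P, so 156.5 = 7.5P and P' = 313/15; Q' = 284 − 6(313/15) = 158.8.
Change in quantity: 158.8 − 150 = 8.8.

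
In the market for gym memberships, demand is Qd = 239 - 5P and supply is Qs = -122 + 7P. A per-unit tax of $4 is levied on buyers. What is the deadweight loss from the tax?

Pre-tax equilibrium: P* = 361/12, Q* = 1063/12.
Tax on buyers shifts demand to Qd = 239 − 5(P + 4) = 219 - 5P.
219 - 5P = -122 + 7P gives seller price Ps = 341/12; buyers pay Pb = 341/12 + 4 = 389/12.
New quantity: Q = 239 − 5(389/12) = 923/12.
DWL = ½ × 4 × (1063/12 − 923/12) = 70/3.

Deadweight loss = 70/3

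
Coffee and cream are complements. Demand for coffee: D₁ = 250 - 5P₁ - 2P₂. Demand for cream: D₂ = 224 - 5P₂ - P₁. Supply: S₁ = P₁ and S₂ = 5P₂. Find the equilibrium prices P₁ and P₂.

Market 1: 250 - 5P₁ - 2P₂ = P₁ → 6P₁ + 2P₂ = 250.
Market 2: 10P₂ + P₁ = 224.
Eliminating P₂: 10×(1) − 2×(2) gives 58P₁ = 2052, so P₁ = 1026/29.
Back-substitute into (2): P₂ = (224 − 1×1026/29) / 10 = 547/29.

P₁ = 1026/29, P₂ = 547/29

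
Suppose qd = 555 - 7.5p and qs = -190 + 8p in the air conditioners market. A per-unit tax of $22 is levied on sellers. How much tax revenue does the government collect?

Pre-tax equilibrium: p* = 1490/31, q* = 6030/31.
Tax on sellers shifts supply to qs = -190 + 8(p − 22) = -366 + 8p.
555 - 7.5p = -366 + 8p gives buyer price pb = 1842/31; sellers receive ps = 1842/31 − 22 = 1160/31.
New quantity: q = 555 − 7.5(1842/31) = 3390/31.
Revenue = 22 × 3390/31 = 74580/31.

Tax revenue = 74580/31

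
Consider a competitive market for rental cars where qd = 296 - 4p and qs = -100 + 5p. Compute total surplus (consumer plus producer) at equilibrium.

Equilibrium: 296 - 4p = -100 + 5p gives p* = 44, q* = 120.
Demand choke price: p = 74; supply starts at p = 20.
CS = ½(74 − 44)(120) = 1800; PS = ½(44 − 20)(120) = 1440.

Total surplus = 3240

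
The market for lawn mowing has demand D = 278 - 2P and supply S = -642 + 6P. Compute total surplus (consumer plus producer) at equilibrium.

Total surplus = 768

Equilibrium: 278 - 2P = -642 + 6P gives P* = 115, Q* = 48.
Demand choke price: P = 139; supply starts at P = 107.
CS = ½(139 − 115)(48) = 576; PS = ½(115 − 107)(48) = 192.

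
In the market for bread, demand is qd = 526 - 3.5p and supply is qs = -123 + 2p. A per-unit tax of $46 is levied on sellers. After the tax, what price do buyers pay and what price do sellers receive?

Buyers pay 1482/11, sellers receive 976/11

Pre-tax equilibrium: p* = 118, q* = 113.
Tax on sellers shifts supply to qs = -123 + 2(p − 46) = -215 + 2p.
526 - 3.5p = -215 + 2p gives buyer price pb = 1482/11; sellers receive ps = 1482/11 − 46 = 976/11.
New quantity: q = 526 − 3.5(1482/11) = 599/11.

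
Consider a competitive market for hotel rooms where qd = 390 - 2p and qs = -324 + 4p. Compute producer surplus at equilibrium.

Equilibrium: 390 - 2p = -324 + 4p gives p* = 119, q* = 152.
Supply starts at p = 81 (where qs = 0).
PS = ½(119 − 81)(152) = 2888.

Producer surplus = 2888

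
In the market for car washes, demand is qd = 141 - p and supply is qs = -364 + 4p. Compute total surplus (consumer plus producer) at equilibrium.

Total surplus = 1000

Equilibrium: 141 - p = -364 + 4p gives p* = 101, q* = 40.
Demand choke price: p = 141; supply starts at p = 91.
CS = ½(141 − 101)(40) = 800; PS = ½(101 − 91)(40) = 200.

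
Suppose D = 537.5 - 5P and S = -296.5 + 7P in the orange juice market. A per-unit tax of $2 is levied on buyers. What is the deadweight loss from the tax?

Deadweight loss = 35/6

Pre-tax equilibrium: P* = 69.5, Q* = 190.
Tax on buyers shifts demand to D = 537.5 − 5(P + 2) = 527.5 - 5P.
527.5 - 5P = -296.5 + 7P gives seller price Ps = 206/3; buyers pay Pb = 206/3 + 2 = 212/3.
New quantity: Q = 537.5 − 5(212/3) = 1105/6.
DWL = ½ × 2 × (190 − 1105/6) = 35/6.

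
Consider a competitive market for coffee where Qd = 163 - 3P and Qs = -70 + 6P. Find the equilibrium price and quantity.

Set Qd = Qs: 163 - 3P = -70 + 6P.
233 = 9P, so P* = 233/9.
Q* = 163 − 3(233/9) = 256/3.

P* = 233/9, Q* = 256/3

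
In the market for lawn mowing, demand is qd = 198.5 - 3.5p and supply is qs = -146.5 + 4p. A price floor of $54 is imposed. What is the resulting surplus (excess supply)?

Surplus = 60

Equilibrium price would be p* = 46, so the floor at 54 binds.
At p = 54: qd = 9.5, qs = 69.5.
Surplus = 69.5 − 9.5 = 60.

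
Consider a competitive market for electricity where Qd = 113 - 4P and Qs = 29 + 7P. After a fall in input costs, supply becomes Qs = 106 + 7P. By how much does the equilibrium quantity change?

ΔQ = 28

Original equilibrium: P* = 84/11, Q* = 907/11.
New equilibrium: 113 - 4P = 106 + 7P, so 7 = 11P and P' = 7/11; Q' = 113 − 4(7/11) = 1215/11.
Change in quantity: 1215/11 − 907/11 = 28.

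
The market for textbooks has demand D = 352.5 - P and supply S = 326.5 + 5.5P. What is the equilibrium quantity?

Q* = 348.5

Set D = S: 352.5 - P = 326.5 + 5.5P.
26 = 6.5P, so P* = 4.
Q* = 352.5 − 1(4) = 348.5.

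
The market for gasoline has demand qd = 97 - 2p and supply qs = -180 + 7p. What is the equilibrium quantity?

q* = 319/9

Set qd = qs: 97 - 2p = -180 + 7p.
277 = 9p, so p* = 277/9.
q* = 97 − 2(277/9) = 319/9.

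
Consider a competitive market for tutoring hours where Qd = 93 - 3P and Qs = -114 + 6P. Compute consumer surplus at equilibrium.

Consumer surplus = 96

Equilibrium: 93 - 3P = -114 + 6P gives P* = 23, Q* = 24.
Demand choke price (Qd = 0): P = 31.
CS = ½(31 − 23)(24) = 96.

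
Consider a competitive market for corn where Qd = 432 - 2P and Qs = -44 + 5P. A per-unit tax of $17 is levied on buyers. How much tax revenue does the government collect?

Tax revenue = 32334/7

Pre-tax equilibrium: P* = 68, Q* = 296.
Tax on buyers shifts demand to Qd = 432 − 2(P + 17) = 398 - 2P.
398 - 2P = -44 + 5P gives seller price Ps = 442/7; buyers pay Pb = 442/7 + 17 = 561/7.
New quantity: Q = 432 − 2(561/7) = 1902/7.
Revenue = 17 × 1902/7 = 32334/7.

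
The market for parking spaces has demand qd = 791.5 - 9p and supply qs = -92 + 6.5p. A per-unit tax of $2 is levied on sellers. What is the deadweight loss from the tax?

Deadweight loss = 234/31

Pre-tax equilibrium: p* = 57, q* = 278.5.
Tax on sellers shifts supply to qs = -92 + 6.5(p − 2) = -105 + 6.5p.
791.5 - 9p = -105 + 6.5p gives buyer price pb = 1793/31; sellers receive ps = 1793/31 − 2 = 1731/31.
New quantity: q = 791.5 − 9(1793/31) = 16799/62.
DWL = ½ × 2 × (278.5 − 16799/62) = 234/31.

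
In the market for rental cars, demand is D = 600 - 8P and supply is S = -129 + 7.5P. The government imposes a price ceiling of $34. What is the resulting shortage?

Shortage = 202

Equilibrium price would be P* = 1458/31, so the ceiling at 34 binds.
At P = 34: D = 600 − 8(34) = 328, S = -129 + 7.5(34) = 126.
Shortage = 328 − 126 = 202.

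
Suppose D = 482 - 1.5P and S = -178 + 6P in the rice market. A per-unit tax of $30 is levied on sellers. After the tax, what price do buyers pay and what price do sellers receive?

Pre-tax equilibrium: P* = 88, Q* = 350.
Tax on sellers shifts supply to S = -178 + 6(P − 30) = -358 + 6P.
482 - 1.5P = -358 + 6P gives buyer price Pb = 112; sellers receive Ps = 112 − 30 = 82.
New quantity: Q = 482 − 1.5(112) = 314.

Buyers pay $112, sellers receive $82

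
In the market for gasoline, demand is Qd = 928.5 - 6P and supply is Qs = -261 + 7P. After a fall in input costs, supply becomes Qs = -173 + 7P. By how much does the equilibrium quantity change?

ΔQ = 528/13

Original equilibrium: P* = 91.5, Q* = 379.5.
New equilibrium: 928.5 - 6P = -173 + 7P, so 1101.5 = 13P and P' = 2203/26; Q' = 928.5 − 6(2203/26) = 10923/26.
Change in quantity: 10923/26 − 379.5 = 528/13.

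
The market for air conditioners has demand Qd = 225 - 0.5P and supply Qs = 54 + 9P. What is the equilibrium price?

P* = 18

Set Qd = Qs: 225 - 0.5P = 54 + 9P.
171 = 9.5P, so P* = 18.
Q* = 225 − 0.5(18) = 216.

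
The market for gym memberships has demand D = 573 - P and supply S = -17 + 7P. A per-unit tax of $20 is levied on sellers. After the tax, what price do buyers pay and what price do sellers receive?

Pre-tax equilibrium: P* = 73.75, Q* = 499.25.
Tax on sellers shifts supply to S = -17 + 7(P − 20) = -157 + 7P.
573 - P = -157 + 7P gives buyer price Pb = 91.25; sellers receive Ps = 91.25 − 20 = 71.25.
New quantity: Q = 573 − 1(91.25) = 481.75.

Buyers pay $91.25, sellers receive $71.25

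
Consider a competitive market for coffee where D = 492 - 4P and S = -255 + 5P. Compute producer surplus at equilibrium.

Equilibrium: 492 - 4P = -255 + 5P gives P* = 83, Q* = 160.
Supply starts at P = 51 (where S = 0).
PS = ½(83 − 51)(160) = 2560.

Producer surplus = 2560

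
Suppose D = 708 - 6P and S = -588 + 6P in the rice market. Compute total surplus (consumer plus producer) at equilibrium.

Total surplus = 600

Equilibrium: 708 - 6P = -588 + 6P gives P* = 108, Q* = 60.
Demand choke price: P = 118; supply starts at P = 98.
CS = ½(118 − 108)(60) = 300; PS = ½(108 − 98)(60) = 300.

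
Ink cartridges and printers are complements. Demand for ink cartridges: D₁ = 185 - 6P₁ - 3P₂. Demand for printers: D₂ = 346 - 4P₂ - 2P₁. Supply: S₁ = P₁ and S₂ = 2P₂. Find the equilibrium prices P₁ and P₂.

P₁ = 2, P₂ = 57

Market 1: 185 - 6P₁ - 3P₂ = P₁ → 7P₁ + 3P₂ = 185.
Market 2: 6P₂ + 2P₁ = 346.
Eliminating P₂: 6×(1) − 3×(2) gives 36P₁ = 72, so P₁ = 2.
Back-substitute into (2): P₂ = (346 − 2×2) / 6 = 57.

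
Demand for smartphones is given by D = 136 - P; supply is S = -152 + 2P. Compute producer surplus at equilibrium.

Equilibrium: 136 - P = -152 + 2P gives P* = 96, Q* = 40.
Supply starts at P = 76 (where S = 0).
PS = ½(96 − 76)(40) = 400.

Producer surplus = 400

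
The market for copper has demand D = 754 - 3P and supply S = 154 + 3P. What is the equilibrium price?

Set D = S: 754 - 3P = 154 + 3P.
600 = 6P, so P* = 100.
Q* = 754 − 3(100) = 454.

P* = 100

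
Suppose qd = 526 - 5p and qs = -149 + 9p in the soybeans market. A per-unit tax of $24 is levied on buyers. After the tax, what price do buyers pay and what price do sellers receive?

Pre-tax equilibrium: p* = 675/14, q* = 3989/14.
Tax on buyers shifts demand to qd = 526 − 5(p + 24) = 406 - 5p.
406 - 5p = -149 + 9p gives seller price ps = 555/14; buyers pay pb = 555/14 + 24 = 891/14.
New quantity: q = 526 − 5(891/14) = 2909/14.

Buyers pay 891/14, sellers receive 555/14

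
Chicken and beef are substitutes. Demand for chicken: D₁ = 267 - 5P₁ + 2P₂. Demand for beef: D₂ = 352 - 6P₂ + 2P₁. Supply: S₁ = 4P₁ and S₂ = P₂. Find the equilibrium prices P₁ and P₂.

Market 1: 267 - 5P₁ + 2P₂ = 4P₁ → 9P₁ - 2P₂ = 267.
Market 2: 7P₂ - 2P₁ = 352.
Eliminating P₂: 7×(1) + 2×(2) gives 59P₁ = 2573, so P₁ = 2573/59.
Back-substitute into (2): P₂ = (352 + 2×2573/59) / 7 = 3702/59.

P₁ = 2573/59, P₂ = 3702/59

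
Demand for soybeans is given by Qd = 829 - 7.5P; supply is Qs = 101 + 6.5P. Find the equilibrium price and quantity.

Set Qd = Qs: 829 - 7.5P = 101 + 6.5P.
728 = 14P, so P* = 52.
Q* = 829 − 7.5(52) = 439.

P* = 52, Q* = 439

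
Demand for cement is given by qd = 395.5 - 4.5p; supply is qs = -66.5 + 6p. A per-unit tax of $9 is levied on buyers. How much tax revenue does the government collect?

Tax revenue = 21969/14

Pre-tax equilibrium: p* = 44, q* = 197.5.
Tax on buyers shifts demand to qd = 395.5 − 4.5(p + 9) = 355 - 4.5p.
355 - 4.5p = -66.5 + 6p gives seller price ps = 281/7; buyers pay pb = 281/7 + 9 = 344/7.
New quantity: q = 395.5 − 4.5(344/7) = 2441/14.
Revenue = 9 × 2441/14 = 21969/14.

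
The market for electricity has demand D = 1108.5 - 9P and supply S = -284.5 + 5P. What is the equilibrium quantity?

Q* = 213

Set D = S: 1108.5 - 9P = -284.5 + 5P.
1393 = 14P, so P* = 99.5.
Q* = 1108.5 − 9(99.5) = 213.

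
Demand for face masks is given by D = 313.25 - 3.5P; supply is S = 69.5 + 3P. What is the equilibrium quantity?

Q* = 182

Set D = S: 313.25 - 3.5P = 69.5 + 3P.
243.75 = 6.5P, so P* = 37.5.
Q* = 313.25 − 3.5(37.5) = 182.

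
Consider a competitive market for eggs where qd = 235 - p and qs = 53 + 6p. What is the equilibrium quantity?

Set qd = qs: 235 - p = 53 + 6p.
182 = 7p, so p* = 26.
q* = 235 − 1(26) = 209.

q* = 209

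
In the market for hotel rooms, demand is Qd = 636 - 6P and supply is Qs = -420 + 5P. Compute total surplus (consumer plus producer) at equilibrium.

Equilibrium: 636 - 6P = -420 + 5P gives P* = 96, Q* = 60.
Demand choke price: P = 106; supply starts at P = 84.
CS = ½(106 − 96)(60) = 300; PS = ½(96 − 84)(60) = 360.

Total surplus = 660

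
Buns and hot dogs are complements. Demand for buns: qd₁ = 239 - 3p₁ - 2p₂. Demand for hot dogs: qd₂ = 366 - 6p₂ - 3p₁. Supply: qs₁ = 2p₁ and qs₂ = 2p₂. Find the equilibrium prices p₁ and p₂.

p₁ = 590/17, p₂ = 1113/34

Market 1: 239 - 3p₁ - 2p₂ = 2p₁ → 5p₁ + 2p₂ = 239.
Market 2: 8p₂ + 3p₁ = 366.
Eliminating p₂: 8×(1) − 2×(2) gives 34p₁ = 1180, so p₁ = 590/17.
Back-substitute into (2): p₂ = (366 − 3×590/17) / 8 = 1113/34.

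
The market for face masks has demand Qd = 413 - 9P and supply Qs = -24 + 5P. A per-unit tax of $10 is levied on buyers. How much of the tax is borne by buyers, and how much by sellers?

Buyers bear 25/7, sellers bear 45/7

Pre-tax equilibrium: P* = 437/14, Q* = 1849/14.
Tax on buyers shifts demand to Qd = 413 − 9(P + 10) = 323 - 9P.
323 - 9P = -24 + 5P gives seller price Ps = 347/14; buyers pay Pb = 347/14 + 10 = 487/14.
New quantity: Q = 413 − 9(487/14) = 1399/14.
Buyer burden = 487/14 − 437/14 = 25/7; seller burden = 437/14 − 347/14 = 45/7.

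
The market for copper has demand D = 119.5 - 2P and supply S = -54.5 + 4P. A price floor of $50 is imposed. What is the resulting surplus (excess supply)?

Surplus = 126

Equilibrium price would be P* = 29, so the floor at 50 binds.
At P = 50: D = 19.5, S = 145.5.
Surplus = 145.5 − 19.5 = 126.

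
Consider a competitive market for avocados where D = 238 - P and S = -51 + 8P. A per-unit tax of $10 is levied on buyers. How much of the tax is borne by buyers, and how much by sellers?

Pre-tax equilibrium: P* = 289/9, Q* = 1853/9.
Tax on buyers shifts demand to D = 238 − 1(P + 10) = 228 - P.
228 - P = -51 + 8P gives seller price Ps = 31; buyers pay Pb = 31 + 10 = 41.
New quantity: Q = 238 − 1(41) = 197.
Buyer burden = 41 − 289/9 = 80/9; seller burden = 289/9 − 31 = 10/9.

Buyers bear 80/9, sellers bear 10/9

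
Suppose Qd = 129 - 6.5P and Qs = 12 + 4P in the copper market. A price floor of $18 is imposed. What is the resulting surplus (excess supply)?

Surplus = 72

Equilibrium price would be P* = 78/7, so the floor at 18 binds.
At P = 18: Qd = 12, Qs = 84.
Surplus = 84 − 12 = 72.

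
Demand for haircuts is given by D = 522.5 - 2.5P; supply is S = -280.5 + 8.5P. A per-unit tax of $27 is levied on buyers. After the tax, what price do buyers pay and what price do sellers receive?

Pre-tax equilibrium: P* = 73, Q* = 340.
Tax on buyers shifts demand to D = 522.5 − 2.5(P + 27) = 455 - 2.5P.
455 - 2.5P = -280.5 + 8.5P gives seller price Ps = 1471/22; buyers pay Pb = 1471/22 + 27 = 2065/22.
New quantity: Q = 522.5 − 2.5(2065/22) = 12665/44.

Buyers pay 2065/22, sellers receive 1471/22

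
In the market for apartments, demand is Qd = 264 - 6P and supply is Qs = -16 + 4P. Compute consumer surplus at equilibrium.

Consumer surplus = 768

Equilibrium: 264 - 6P = -16 + 4P gives P* = 28, Q* = 96.
Demand choke price (Qd = 0): P = 44.
CS = ½(44 − 28)(96) = 768.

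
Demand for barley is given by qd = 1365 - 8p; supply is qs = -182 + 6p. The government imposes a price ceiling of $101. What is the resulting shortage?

Shortage = 133

Equilibrium price would be p* = 110.5, so the ceiling at 101 binds.
At p = 101: qd = 1365 − 8(101) = 557, qs = -182 + 6(101) = 424.
Shortage = 557 − 424 = 133.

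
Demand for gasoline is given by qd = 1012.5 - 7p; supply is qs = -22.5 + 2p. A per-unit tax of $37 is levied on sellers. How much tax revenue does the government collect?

Tax revenue = 99863/18

Pre-tax equilibrium: p* = 115, q* = 207.5.
Tax on sellers shifts supply to qs = -22.5 + 2(p − 37) = -96.5 + 2p.
1012.5 - 7p = -96.5 + 2p gives buyer price pb = 1109/9; sellers receive ps = 1109/9 − 37 = 776/9.
New quantity: q = 1012.5 − 7(1109/9) = 2699/18.
Revenue = 37 × 2699/18 = 99863/18.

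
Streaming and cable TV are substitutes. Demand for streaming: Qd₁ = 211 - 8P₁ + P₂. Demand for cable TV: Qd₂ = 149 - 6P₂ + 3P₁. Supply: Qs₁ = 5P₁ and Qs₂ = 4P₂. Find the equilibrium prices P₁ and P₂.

Market 1: 211 - 8P₁ + P₂ = 5P₁ → 13P₁ - P₂ = 211.
Market 2: 10P₂ - 3P₁ = 149.
Eliminating P₂: 10×(1) + 1×(2) gives 127P₁ = 2259, so P₁ = 2259/127.
Back-substitute into (2): P₂ = (149 + 3×2259/127) / 10 = 2570/127.

P₁ = 2259/127, P₂ = 2570/127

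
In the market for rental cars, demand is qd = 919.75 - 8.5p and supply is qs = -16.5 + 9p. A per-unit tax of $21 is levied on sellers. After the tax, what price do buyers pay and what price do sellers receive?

Buyers pay $64.3, sellers receive $43.3

Pre-tax equilibrium: p* = 53.5, q* = 465.
Tax on sellers shifts supply to qs = -16.5 + 9(p − 21) = -205.5 + 9p.
919.75 - 8.5p = -205.5 + 9p gives buyer price pb = 64.3; sellers receive ps = 64.3 − 21 = 43.3.
New quantity: q = 919.75 − 8.5(64.3) = 373.2.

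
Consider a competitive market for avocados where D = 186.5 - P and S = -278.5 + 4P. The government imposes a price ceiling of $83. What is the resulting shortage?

Equilibrium price would be P* = 93, so the ceiling at 83 binds.
At P = 83: D = 186.5 − 1(83) = 103.5, S = -278.5 + 4(83) = 53.5.
Shortage = 103.5 − 53.5 = 50.

Shortage = 50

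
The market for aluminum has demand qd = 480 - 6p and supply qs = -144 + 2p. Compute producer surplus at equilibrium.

Producer surplus = 36

Equilibrium: 480 - 6p = -144 + 2p gives p* = 78, q* = 12.
Supply starts at p = 72 (where qs = 0).
PS = ½(78 − 72)(12) = 36.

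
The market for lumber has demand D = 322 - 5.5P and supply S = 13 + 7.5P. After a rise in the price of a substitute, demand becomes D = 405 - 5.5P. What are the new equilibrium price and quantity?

Original equilibrium: P* = 309/13, Q* = 4973/26.
New equilibrium: 405 - 5.5P = 13 + 7.5P, so 392 = 13P and P' = 392/13; Q' = 405 − 5.5(392/13) = 3109/13.

P' = 392/13, Q' = 3109/13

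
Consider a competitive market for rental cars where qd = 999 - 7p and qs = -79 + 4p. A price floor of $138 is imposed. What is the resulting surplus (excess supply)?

Surplus = 440

Equilibrium price would be p* = 98, so the floor at 138 binds.
At p = 138: qd = 33, qs = 473.
Surplus = 473 − 33 = 440.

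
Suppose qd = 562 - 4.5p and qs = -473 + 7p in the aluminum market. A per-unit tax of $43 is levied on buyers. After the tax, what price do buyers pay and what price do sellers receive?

Pre-tax equilibrium: p* = 90, q* = 157.
Tax on buyers shifts demand to qd = 562 − 4.5(p + 43) = 368.5 - 4.5p.
368.5 - 4.5p = -473 + 7p gives seller price ps = 1683/23; buyers pay pb = 1683/23 + 43 = 2672/23.
New quantity: q = 562 − 4.5(2672/23) = 902/23.

Buyers pay 2672/23, sellers receive 1683/23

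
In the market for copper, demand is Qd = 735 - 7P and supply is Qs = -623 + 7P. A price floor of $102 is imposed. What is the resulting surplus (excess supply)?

Equilibrium price would be P* = 97, so the floor at 102 binds.
At P = 102: Qd = 21, Qs = 91.
Surplus = 91 − 21 = 70.

Surplus = 70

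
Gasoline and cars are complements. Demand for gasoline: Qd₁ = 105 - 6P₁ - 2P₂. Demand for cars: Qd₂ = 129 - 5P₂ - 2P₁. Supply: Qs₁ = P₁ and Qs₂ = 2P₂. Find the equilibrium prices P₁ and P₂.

P₁ = 10.6, P₂ = 15.4

Market 1: 105 - 6P₁ - 2P₂ = P₁ → 7P₁ + 2P₂ = 105.
Market 2: 7P₂ + 2P₁ = 129.
Eliminating P₂: 7×(1) − 2×(2) gives 45P₁ = 477, so P₁ = 10.6.
Back-substitute into (2): P₂ = (129 − 2×10.6) / 7 = 15.4.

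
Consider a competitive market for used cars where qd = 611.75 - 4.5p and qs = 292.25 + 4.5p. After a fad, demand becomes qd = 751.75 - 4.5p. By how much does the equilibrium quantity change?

Original equilibrium: p* = 35.5, q* = 452.
New equilibrium: 751.75 - 4.5p = 292.25 + 4.5p, so 459.5 = 9p and p' = 919/18; q' = 751.75 − 4.5(919/18) = 522.
Change in quantity: 522 − 452 = 70.

Δq = 70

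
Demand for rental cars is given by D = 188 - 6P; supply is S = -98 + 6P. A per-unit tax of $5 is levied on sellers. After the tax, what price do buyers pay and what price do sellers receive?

Pre-tax equilibrium: P* = 143/6, Q* = 45.
Tax on sellers shifts supply to S = -98 + 6(P − 5) = -128 + 6P.
188 - 6P = -128 + 6P gives buyer price Pb = 79/3; sellers receive Ps = 79/3 − 5 = 64/3.
New quantity: Q = 188 − 6(79/3) = 30.

Buyers pay 79/3, sellers receive 64/3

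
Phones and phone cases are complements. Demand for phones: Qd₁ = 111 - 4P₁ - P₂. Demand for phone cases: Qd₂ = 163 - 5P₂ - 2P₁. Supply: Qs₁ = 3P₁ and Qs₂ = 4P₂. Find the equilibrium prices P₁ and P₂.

Market 1: 111 - 4P₁ - P₂ = 3P₁ → 7P₁ + P₂ = 111.
Market 2: 9P₂ + 2P₁ = 163.
Eliminating P₂: 9×(1) − 1×(2) gives 61P₁ = 836, so P₁ = 836/61.
Back-substitute into (2): P₂ = (163 − 2×836/61) / 9 = 919/61.

P₁ = 836/61, P₂ = 919/61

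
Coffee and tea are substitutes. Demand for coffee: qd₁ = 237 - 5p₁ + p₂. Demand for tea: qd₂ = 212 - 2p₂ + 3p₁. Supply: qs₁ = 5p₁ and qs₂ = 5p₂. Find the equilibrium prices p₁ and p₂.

p₁ = 1871/67, p₂ = 2831/67

Market 1: 237 - 5p₁ + p₂ = 5p₁ → 10p₁ - p₂ = 237.
Market 2: 7p₂ - 3p₁ = 212.
Eliminating p₂: 7×(1) + 1×(2) gives 67p₁ = 1871, so p₁ = 1871/67.
Back-substitute into (2): p₂ = (212 + 3×1871/67) / 7 = 2831/67.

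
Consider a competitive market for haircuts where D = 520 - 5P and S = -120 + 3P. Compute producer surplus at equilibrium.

Producer surplus = 2400

Equilibrium: 520 - 5P = -120 + 3P gives P* = 80, Q* = 120.
Supply starts at P = 40 (where S = 0).
PS = ½(80 − 40)(120) = 2400.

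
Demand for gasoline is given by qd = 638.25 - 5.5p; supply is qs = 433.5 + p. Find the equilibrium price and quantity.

Set qd = qs: 638.25 - 5.5p = 433.5 + p.
204.75 = 6.5p, so p* = 31.5.
q* = 638.25 − 5.5(31.5) = 465.

p* = 31.5, q* = 465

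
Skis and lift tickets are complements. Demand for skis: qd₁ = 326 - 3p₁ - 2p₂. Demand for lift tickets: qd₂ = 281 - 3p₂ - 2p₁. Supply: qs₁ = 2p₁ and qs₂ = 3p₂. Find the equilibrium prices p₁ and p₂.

p₁ = 697/13, p₂ = 753/26

Market 1: 326 - 3p₁ - 2p₂ = 2p₁ → 5p₁ + 2p₂ = 326.
Market 2: 6p₂ + 2p₁ = 281.
Eliminating p₂: 6×(1) − 2×(2) gives 26p₁ = 1394, so p₁ = 697/13.
Back-substitute into (2): p₂ = (281 − 2×697/13) / 6 = 753/26.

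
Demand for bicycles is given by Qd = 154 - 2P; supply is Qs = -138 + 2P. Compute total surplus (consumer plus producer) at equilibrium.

Equilibrium: 154 - 2P = -138 + 2P gives P* = 73, Q* = 8.
Demand choke price: P = 77; supply starts at P = 69.
CS = ½(77 − 73)(8) = 16; PS = ½(73 − 69)(8) = 16.

Total surplus = 32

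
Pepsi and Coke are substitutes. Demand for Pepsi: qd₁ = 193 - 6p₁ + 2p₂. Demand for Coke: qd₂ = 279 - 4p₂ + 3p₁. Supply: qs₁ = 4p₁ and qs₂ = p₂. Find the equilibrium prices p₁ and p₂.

Market 1: 193 - 6p₁ + 2p₂ = 4p₁ → 10p₁ - 2p₂ = 193.
Market 2: 5p₂ - 3p₁ = 279.
Eliminating p₂: 5×(1) + 2×(2) gives 44p₁ = 1523, so p₁ = 1523/44.
Back-substitute into (2): p₂ = (279 + 3×1523/44) / 5 = 3369/44.

p₁ = 1523/44, p₂ = 3369/44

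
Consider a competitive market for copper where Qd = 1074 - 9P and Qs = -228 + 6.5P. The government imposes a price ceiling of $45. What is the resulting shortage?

Equilibrium price would be P* = 84, so the ceiling at 45 binds.
At P = 45: Qd = 1074 − 9(45) = 669, Qs = -228 + 6.5(45) = 64.5.
Shortage = 669 − 64.5 = 604.5.

Shortage = 604.5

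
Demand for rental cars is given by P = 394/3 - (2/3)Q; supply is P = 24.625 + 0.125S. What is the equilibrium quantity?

Q* = 2561/19

Set the two price expressions equal: 394/3 - (2/3)Q = 24.625 + 0.125Q.
2561/24 = (19/24)Q, so Q* = 2561/19.
P* = 394/3 − (2/3)(2561/19) = 788/19.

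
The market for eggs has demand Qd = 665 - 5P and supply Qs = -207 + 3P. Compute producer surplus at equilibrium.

Equilibrium: 665 - 5P = -207 + 3P gives P* = 109, Q* = 120.
Supply starts at P = 69 (where Qs = 0).
PS = ½(109 − 69)(120) = 2400.

Producer surplus = 2400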